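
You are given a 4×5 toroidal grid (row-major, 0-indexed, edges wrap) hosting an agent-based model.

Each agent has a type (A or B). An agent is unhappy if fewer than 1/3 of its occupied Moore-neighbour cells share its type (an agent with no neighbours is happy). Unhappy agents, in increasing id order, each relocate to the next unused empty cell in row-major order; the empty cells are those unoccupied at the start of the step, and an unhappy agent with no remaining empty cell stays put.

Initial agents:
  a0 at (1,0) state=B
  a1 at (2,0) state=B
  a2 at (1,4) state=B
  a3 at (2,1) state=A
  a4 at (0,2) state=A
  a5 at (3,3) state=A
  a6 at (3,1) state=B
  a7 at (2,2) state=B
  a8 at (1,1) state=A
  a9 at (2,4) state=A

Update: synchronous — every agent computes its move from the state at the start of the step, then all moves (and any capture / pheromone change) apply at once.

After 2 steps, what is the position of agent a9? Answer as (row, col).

t=1: a0@(1,0):B a1@(2,0):B a2@(1,4):B a3@(0,0):A a4@(0,2):A a5@(3,3):A a6@(3,1):B a7@(0,1):B a8@(1,1):A a9@(0,3):A
t=2: a0@(1,0):B a1@(2,0):B a2@(1,4):B a3@(0,4):A a4@(0,2):A a5@(3,3):A a6@(3,1):B a7@(0,1):B a8@(1,1):A a9@(0,3):A

(0, 3)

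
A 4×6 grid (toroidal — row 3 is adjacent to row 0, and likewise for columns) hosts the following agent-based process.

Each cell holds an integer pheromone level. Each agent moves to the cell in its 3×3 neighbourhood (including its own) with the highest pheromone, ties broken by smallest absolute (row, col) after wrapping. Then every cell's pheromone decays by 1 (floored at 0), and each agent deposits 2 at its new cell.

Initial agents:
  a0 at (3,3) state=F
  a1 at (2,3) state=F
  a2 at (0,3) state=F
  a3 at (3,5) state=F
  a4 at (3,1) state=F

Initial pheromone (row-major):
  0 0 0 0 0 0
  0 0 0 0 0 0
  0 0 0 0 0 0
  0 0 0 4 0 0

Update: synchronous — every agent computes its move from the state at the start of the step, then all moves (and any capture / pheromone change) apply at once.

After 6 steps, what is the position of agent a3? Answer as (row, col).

(0, 0)

t=1: a0@(3,3) a1@(3,3) a2@(3,3) a3@(0,0) a4@(0,0) | pheromone: 4 0 0 0 0 0 / 0 0 0 0 0 0 / 0 0 0 0 0 0 / 0 0 0 9 0 0
t=2: a0@(3,3) a1@(3,3) a2@(3,3) a3@(0,0) a4@(0,0) | pheromone: 7 0 0 0 0 0 / 0 0 0 0 0 0 / 0 0 0 0 0 0 / 0 0 0 14 0 0
t=3: a0@(3,3) a1@(3,3) a2@(3,3) a3@(0,0) a4@(0,0) | pheromone: 10 0 0 0 0 0 / 0 0 0 0 0 0 / 0 0 0 0 0 0 / 0 0 0 19 0 0
t=4: a0@(3,3) a1@(3,3) a2@(3,3) a3@(0,0) a4@(0,0) | pheromone: 13 0 0 0 0 0 / 0 0 0 0 0 0 / 0 0 0 0 0 0 / 0 0 0 24 0 0
t=5: a0@(3,3) a1@(3,3) a2@(3,3) a3@(0,0) a4@(0,0) | pheromone: 16 0 0 0 0 0 / 0 0 0 0 0 0 / 0 0 0 0 0 0 / 0 0 0 29 0 0
t=6: a0@(3,3) a1@(3,3) a2@(3,3) a3@(0,0) a4@(0,0) | pheromone: 19 0 0 0 0 0 / 0 0 0 0 0 0 / 0 0 0 0 0 0 / 0 0 0 34 0 0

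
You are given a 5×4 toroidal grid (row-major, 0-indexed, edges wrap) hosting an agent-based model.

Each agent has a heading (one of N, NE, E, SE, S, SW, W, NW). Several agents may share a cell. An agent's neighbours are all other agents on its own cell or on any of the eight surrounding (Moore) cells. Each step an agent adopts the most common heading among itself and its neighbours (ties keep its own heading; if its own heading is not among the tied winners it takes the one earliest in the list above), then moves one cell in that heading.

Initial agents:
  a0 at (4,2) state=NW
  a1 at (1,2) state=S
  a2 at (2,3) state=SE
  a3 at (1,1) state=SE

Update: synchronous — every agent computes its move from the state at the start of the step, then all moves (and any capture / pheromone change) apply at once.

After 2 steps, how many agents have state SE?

4

t=1: a0@(3,1):NW a1@(2,3):SE a2@(3,0):SE a3@(2,2):SE
t=2: a0@(4,2):SE a1@(3,0):SE a2@(4,1):SE a3@(3,3):SE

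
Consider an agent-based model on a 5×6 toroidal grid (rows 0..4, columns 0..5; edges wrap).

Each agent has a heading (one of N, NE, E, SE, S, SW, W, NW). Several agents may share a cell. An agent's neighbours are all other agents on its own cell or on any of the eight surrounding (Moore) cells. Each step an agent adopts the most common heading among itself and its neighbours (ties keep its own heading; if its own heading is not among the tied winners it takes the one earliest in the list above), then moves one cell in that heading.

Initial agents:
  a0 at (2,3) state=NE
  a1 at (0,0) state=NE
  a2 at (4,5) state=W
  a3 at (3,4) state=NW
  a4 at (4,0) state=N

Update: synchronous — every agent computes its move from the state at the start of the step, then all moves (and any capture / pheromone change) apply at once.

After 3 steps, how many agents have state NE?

t=1: a0@(1,4):NE a1@(4,1):NE a2@(4,4):W a3@(2,3):NW a4@(3,0):N
t=2: a0@(0,5):NE a1@(3,2):NE a2@(4,3):W a3@(1,2):NW a4@(2,0):N
t=3: a0@(4,0):NE a1@(2,3):NE a2@(4,2):W a3@(0,1):NW a4@(1,0):N

2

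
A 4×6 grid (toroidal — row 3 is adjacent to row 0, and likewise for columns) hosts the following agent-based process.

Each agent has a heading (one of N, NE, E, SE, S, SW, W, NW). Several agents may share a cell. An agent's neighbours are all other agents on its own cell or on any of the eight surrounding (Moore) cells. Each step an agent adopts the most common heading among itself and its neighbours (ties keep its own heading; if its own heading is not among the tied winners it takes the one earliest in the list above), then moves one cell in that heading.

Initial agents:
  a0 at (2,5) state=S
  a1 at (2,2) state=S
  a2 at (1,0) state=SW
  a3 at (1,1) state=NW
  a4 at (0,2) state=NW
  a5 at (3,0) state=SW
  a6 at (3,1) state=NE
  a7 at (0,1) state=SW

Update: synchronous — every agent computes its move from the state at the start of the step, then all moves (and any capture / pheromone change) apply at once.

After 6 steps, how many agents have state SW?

8

t=1: a0@(3,4):SW a1@(3,2):S a2@(2,5):SW a3@(0,0):NW a4@(3,1):NW a5@(0,5):SW a6@(0,0):SW a7@(1,0):SW
t=2: a0@(0,3):SW a1@(0,2):S a2@(3,4):SW a3@(1,5):SW a4@(2,0):NW a5@(1,4):SW a6@(1,5):SW a7@(2,5):SW
t=3: a0@(1,2):SW a1@(1,2):S a2@(0,3):SW a3@(2,4):SW a4@(3,5):SW a5@(2,3):SW a6@(2,4):SW a7@(3,4):SW
t=4: a0@(2,1):SW a1@(2,1):SW a2@(1,2):SW a3@(3,3):SW a4@(0,4):SW a5@(3,2):SW a6@(3,3):SW a7@(0,3):SW
t=5: a0@(3,0):SW a1@(3,0):SW a2@(2,1):SW a3@(0,2):SW a4@(1,3):SW a5@(0,1):SW a6@(0,2):SW a7@(1,2):SW
t=6: a0@(0,5):SW a1@(0,5):SW a2@(3,0):SW a3@(1,1):SW a4@(2,2):SW a5@(1,0):SW a6@(1,1):SW a7@(2,1):SW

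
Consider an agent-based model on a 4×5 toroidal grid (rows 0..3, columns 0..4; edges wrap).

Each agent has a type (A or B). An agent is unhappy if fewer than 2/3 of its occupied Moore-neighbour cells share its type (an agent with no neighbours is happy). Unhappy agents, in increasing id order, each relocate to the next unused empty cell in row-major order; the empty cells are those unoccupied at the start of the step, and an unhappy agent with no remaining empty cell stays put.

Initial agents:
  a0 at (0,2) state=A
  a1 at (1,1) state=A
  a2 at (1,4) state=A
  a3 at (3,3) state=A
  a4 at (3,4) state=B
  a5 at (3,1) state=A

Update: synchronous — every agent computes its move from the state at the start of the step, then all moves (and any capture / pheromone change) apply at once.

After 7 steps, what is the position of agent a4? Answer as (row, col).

(0, 4)

t=1: a0@(0,2):A a1@(1,1):A a2@(1,4):A a3@(0,0):A a4@(0,1):B a5@(3,1):A
t=2: a0@(0,2):A a1@(1,1):A a2@(1,4):A a3@(0,0):A a4@(0,3):B a5@(3,1):A
t=3: a0@(0,2):A a1@(1,1):A a2@(0,1):A a3@(0,0):A a4@(0,4):B a5@(3,1):A
t=4: a0@(0,2):A a1@(1,1):A a2@(0,1):A a3@(0,0):A a4@(0,3):B a5@(3,1):A
t=5: a0@(0,2):A a1@(1,1):A a2@(0,1):A a3@(0,0):A a4@(0,4):B a5@(3,1):A
t=6: a0@(0,2):A a1@(1,1):A a2@(0,1):A a3@(0,0):A a4@(0,3):B a5@(3,1):A
t=7: a0@(0,2):A a1@(1,1):A a2@(0,1):A a3@(0,0):A a4@(0,4):B a5@(3,1):A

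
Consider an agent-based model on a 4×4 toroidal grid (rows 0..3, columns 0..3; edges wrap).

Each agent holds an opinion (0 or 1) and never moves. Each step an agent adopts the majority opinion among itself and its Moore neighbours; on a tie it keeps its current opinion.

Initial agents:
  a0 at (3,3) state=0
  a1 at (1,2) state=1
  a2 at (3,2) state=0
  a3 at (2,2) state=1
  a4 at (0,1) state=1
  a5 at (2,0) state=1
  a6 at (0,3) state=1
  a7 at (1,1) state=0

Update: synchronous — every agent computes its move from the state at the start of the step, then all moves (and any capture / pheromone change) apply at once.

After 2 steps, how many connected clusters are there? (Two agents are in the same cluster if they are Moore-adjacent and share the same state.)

t=1: a0@(3,3):1 a1@(1,2):1 a2@(3,2):1 a3@(2,2):0 a4@(0,1):1 a5@(2,0):0 a6@(0,3):1 a7@(1,1):1
t=2: a0@(3,3):1 a1@(1,2):1 a2@(3,2):1 a3@(2,2):1 a4@(0,1):1 a5@(2,0):1 a6@(0,3):1 a7@(1,1):1

1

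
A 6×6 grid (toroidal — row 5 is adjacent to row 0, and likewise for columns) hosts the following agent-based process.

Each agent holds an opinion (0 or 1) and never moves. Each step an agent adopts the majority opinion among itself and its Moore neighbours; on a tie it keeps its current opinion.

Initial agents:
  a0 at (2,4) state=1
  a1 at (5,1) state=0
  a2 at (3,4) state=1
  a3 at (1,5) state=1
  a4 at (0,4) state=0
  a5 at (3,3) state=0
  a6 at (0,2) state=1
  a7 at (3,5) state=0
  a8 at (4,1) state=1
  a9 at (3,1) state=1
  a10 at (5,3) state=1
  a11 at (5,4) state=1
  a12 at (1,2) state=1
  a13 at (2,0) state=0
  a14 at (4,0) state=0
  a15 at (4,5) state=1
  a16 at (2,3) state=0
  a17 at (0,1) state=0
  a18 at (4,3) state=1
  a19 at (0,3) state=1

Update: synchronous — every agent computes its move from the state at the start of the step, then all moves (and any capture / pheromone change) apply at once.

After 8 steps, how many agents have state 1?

15

t=1: a0@(2,4):1 a1@(5,1):0 a2@(3,4):1 a3@(1,5):1 a4@(0,4):1 a5@(3,3):1 a6@(0,2):1 a7@(3,5):0 a8@(4,1):1 a9@(3,1):1 a10@(5,3):1 a11@(5,4):1 a12@(1,2):1 a13@(2,0):0 a14@(4,0):0 a15@(4,5):1 a16@(2,3):1 a17@(0,1):0 a18@(4,3):1 a19@(0,3):1
t=2: (unchanged — steady state)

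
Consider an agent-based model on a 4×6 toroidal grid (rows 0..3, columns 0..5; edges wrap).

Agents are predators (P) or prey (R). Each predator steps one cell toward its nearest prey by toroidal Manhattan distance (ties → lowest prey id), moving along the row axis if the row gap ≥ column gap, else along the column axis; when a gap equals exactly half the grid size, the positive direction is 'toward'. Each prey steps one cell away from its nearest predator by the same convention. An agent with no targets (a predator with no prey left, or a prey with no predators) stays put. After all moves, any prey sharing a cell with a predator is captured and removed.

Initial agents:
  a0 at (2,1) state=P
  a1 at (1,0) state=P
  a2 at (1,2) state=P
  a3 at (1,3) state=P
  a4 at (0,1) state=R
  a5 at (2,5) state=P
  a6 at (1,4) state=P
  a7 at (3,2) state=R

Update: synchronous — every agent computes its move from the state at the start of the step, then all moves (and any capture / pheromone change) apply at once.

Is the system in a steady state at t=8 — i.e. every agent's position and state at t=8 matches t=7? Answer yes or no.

t=1: a0@(3,1):P a1@(0,0):P a2@(0,2):P a3@(1,2):P a5@(3,5):P a6@(1,5):P
t=2: (unchanged — steady state)

yes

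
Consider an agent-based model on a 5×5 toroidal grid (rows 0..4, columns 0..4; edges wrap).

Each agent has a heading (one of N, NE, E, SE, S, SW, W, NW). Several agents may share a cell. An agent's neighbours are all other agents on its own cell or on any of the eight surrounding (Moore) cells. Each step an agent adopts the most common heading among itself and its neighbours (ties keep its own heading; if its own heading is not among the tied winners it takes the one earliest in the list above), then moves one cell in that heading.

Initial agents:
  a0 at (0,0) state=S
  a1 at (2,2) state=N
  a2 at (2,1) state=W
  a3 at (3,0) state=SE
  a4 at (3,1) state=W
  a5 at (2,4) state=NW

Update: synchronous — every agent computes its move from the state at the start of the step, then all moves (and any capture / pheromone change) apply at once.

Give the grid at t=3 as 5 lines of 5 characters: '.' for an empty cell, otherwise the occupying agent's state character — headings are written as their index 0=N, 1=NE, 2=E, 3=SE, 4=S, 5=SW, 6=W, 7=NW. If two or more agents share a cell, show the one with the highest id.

t=1: a0@(1,0):S a1@(2,1):W a2@(2,0):W a3@(3,4):W a4@(3,0):W a5@(1,3):NW
t=2: a0@(1,4):W a1@(2,0):W a2@(2,4):W a3@(3,3):W a4@(3,4):W a5@(0,2):NW
t=3: a0@(1,3):W a1@(2,4):W a2@(2,3):W a3@(3,2):W a4@(3,3):W a5@(4,1):NW

.....
...6.
...66
..66.
.7...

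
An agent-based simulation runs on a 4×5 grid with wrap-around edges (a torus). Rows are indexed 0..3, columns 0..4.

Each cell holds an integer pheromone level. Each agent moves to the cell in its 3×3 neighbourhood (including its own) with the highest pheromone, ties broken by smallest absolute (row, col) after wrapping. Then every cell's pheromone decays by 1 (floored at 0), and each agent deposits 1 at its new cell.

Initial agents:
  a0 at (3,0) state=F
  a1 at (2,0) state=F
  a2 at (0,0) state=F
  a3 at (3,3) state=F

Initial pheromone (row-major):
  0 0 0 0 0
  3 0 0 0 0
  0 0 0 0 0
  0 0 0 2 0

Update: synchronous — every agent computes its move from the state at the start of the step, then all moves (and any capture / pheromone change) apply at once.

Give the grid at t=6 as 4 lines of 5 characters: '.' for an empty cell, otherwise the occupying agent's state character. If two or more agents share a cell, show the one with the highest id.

.....
F....
.....
...F.

t=1: a0@(0,0) a1@(1,0) a2@(1,0) a3@(3,3) | pheromone: 1 0 0 0 0 / 4 0 0 0 0 / 0 0 0 0 0 / 0 0 0 2 0
t=2: a0@(1,0) a1@(1,0) a2@(1,0) a3@(3,3) | pheromone: 0 0 0 0 0 / 6 0 0 0 0 / 0 0 0 0 0 / 0 0 0 2 0
t=3: a0@(1,0) a1@(1,0) a2@(1,0) a3@(3,3) | pheromone: 0 0 0 0 0 / 8 0 0 0 0 / 0 0 0 0 0 / 0 0 0 2 0
t=4: a0@(1,0) a1@(1,0) a2@(1,0) a3@(3,3) | pheromone: 0 0 0 0 0 / 10 0 0 0 0 / 0 0 0 0 0 / 0 0 0 2 0
t=5: a0@(1,0) a1@(1,0) a2@(1,0) a3@(3,3) | pheromone: 0 0 0 0 0 / 12 0 0 0 0 / 0 0 0 0 0 / 0 0 0 2 0
t=6: a0@(1,0) a1@(1,0) a2@(1,0) a3@(3,3) | pheromone: 0 0 0 0 0 / 14 0 0 0 0 / 0 0 0 0 0 / 0 0 0 2 0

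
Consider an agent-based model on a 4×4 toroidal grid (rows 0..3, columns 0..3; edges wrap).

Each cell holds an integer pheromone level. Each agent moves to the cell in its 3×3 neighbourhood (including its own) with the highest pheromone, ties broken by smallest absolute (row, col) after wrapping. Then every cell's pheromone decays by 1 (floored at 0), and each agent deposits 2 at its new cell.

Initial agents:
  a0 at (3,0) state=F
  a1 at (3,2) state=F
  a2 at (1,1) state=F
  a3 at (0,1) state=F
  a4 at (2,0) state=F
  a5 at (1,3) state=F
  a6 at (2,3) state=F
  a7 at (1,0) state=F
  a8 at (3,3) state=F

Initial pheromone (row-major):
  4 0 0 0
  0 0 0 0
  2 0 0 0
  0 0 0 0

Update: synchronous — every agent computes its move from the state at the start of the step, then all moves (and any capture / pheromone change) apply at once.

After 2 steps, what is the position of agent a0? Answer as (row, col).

t=1: a0@(0,0) a1@(0,1) a2@(0,0) a3@(0,0) a4@(2,0) a5@(0,0) a6@(2,0) a7@(0,0) a8@(0,0) | pheromone: 15 2 0 0 / 0 0 0 0 / 5 0 0 0 / 0 0 0 0
t=2: a0@(0,0) a1@(0,0) a2@(0,0) a3@(0,0) a4@(2,0) a5@(0,0) a6@(2,0) a7@(0,0) a8@(0,0) | pheromone: 28 1 0 0 / 0 0 0 0 / 8 0 0 0 / 0 0 0 0

(0, 0)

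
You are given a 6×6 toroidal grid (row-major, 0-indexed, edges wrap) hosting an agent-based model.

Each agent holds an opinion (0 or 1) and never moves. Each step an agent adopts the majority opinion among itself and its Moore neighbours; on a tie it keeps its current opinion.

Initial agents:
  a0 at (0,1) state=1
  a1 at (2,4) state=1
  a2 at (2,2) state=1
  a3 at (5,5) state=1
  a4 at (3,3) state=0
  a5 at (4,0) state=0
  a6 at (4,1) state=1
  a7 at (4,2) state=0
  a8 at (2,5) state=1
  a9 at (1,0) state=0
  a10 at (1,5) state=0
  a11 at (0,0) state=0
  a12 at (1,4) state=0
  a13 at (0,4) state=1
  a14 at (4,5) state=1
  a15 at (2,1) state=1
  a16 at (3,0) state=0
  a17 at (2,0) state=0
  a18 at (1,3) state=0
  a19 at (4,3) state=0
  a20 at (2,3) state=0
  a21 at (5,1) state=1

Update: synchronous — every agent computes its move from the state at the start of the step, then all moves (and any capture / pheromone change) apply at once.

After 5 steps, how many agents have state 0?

16

t=1: a0@(0,1):1 a1@(2,4):0 a2@(2,2):0 a3@(5,5):1 a4@(3,3):0 a5@(4,0):1 a6@(4,1):0 a7@(4,2):0 a8@(2,5):0 a9@(1,0):0 a10@(1,5):0 a11@(0,0):0 a12@(1,4):0 a13@(0,4):0 a14@(4,5):1 a15@(2,1):0 a16@(3,0):1 a17@(2,0):0 a18@(1,3):0 a19@(4,3):0 a20@(2,3):0 a21@(5,1):1
t=2: a0@(0,1):1 a1@(2,4):0 a2@(2,2):0 a3@(5,5):1 a4@(3,3):0 a5@(4,0):1 a6@(4,1):1 a7@(4,2):0 a8@(2,5):0 a9@(1,0):0 a10@(1,5):0 a11@(0,0):0 a12@(1,4):0 a13@(0,4):0 a14@(4,5):1 a15@(2,1):0 a16@(3,0):0 a17@(2,0):0 a18@(1,3):0 a19@(4,3):0 a20@(2,3):0 a21@(5,1):1
t=3: (unchanged — steady state)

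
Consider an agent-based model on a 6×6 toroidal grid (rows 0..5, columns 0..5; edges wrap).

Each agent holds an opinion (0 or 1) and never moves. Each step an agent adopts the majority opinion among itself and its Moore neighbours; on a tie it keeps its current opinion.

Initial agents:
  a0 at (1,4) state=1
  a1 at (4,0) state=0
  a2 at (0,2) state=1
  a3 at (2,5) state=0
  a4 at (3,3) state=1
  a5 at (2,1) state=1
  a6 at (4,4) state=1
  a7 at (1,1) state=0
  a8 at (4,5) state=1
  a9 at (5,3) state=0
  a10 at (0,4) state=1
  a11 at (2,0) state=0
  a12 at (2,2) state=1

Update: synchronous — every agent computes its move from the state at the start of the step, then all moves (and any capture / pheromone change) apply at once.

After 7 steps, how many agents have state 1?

t=1: a0@(1,4):1 a1@(4,0):0 a2@(0,2):0 a3@(2,5):0 a4@(3,3):1 a5@(2,1):1 a6@(4,4):1 a7@(1,1):1 a8@(4,5):1 a9@(5,3):1 a10@(0,4):1 a11@(2,0):0 a12@(2,2):1
t=2: a0@(1,4):1 a1@(4,0):0 a2@(0,2):1 a3@(2,5):0 a4@(3,3):1 a5@(2,1):1 a6@(4,4):1 a7@(1,1):1 a8@(4,5):1 a9@(5,3):1 a10@(0,4):1 a11@(2,0):0 a12@(2,2):1
t=3: (unchanged — steady state)

10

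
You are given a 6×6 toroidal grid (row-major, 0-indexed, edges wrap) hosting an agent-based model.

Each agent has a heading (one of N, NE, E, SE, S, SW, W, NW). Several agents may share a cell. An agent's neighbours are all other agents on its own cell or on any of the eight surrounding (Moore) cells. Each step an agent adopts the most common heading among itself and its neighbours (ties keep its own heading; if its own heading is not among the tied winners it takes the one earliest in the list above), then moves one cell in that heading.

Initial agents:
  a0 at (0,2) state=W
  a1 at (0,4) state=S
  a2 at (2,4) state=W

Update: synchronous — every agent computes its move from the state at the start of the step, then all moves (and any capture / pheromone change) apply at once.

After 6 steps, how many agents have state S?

1

t=1: a0@(0,1):W a1@(1,4):S a2@(2,3):W
t=2: a0@(0,0):W a1@(2,4):S a2@(2,2):W
t=3: a0@(0,5):W a1@(3,4):S a2@(2,1):W
t=4: a0@(0,4):W a1@(4,4):S a2@(2,0):W
t=5: a0@(0,3):W a1@(5,4):S a2@(2,5):W
t=6: a0@(0,2):W a1@(0,4):S a2@(2,4):W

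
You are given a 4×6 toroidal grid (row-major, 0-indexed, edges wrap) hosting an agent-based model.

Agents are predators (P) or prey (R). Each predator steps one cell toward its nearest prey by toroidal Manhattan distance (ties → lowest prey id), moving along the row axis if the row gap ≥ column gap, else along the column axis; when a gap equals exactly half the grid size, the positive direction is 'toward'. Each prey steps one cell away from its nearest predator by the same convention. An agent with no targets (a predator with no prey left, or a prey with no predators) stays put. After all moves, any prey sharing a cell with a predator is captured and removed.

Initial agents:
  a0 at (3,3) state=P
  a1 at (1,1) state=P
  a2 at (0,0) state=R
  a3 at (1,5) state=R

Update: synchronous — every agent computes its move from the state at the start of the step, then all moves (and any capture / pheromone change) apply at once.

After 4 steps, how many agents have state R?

t=1: a0@(3,4):P a1@(0,1):P a2@(3,0):R a3@(1,4):R
t=2: a0@(3,5):P a1@(3,1):P a3@(0,4):R
t=3: a0@(0,5):P a1@(3,2):P a3@(1,4):R
t=4: a0@(1,5):P a1@(0,2):P a3@(2,4):R

1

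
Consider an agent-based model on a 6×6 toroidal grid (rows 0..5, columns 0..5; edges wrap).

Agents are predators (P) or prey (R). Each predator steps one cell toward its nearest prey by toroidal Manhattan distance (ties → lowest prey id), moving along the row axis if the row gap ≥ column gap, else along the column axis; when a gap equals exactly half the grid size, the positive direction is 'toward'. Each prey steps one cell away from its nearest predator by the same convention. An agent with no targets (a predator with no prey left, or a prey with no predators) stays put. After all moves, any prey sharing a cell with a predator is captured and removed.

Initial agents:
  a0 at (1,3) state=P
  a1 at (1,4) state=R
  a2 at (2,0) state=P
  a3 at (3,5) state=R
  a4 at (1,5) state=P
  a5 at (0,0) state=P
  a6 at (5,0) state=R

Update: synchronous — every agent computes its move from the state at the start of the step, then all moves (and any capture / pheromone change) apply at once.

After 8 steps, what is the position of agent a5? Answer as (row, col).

t=1: a0@(1,4):P a1@(1,5):R a2@(3,0):P a3@(4,5):R a4@(1,4):P a5@(5,0):P a6@(4,0):R
t=2: a0@(1,5):P a1@(1,0):R a2@(4,0):P a3@(5,5):R a4@(1,5):P a5@(4,0):P a6@(5,0):R
t=3: a0@(1,0):P a1@(1,1):R a2@(5,0):P a3@(4,5):R a4@(1,0):P a5@(5,0):P a6@(0,0):R
t=4: a0@(1,1):P a1@(1,2):R a2@(0,0):P a3@(3,5):R a4@(1,1):P a5@(0,0):P a6@(5,0):R
t=5: a0@(1,2):P a1@(1,3):R a2@(5,0):P a3@(4,5):R a4@(1,2):P a5@(5,0):P a6@(4,0):R
t=6: a0@(1,3):P a1@(1,4):R a2@(4,0):P a3@(3,5):R a4@(1,3):P a5@(4,0):P a6@(3,0):R
t=7: a0@(1,4):P a1@(1,5):R a2@(3,0):P a3@(2,5):R a4@(1,4):P a5@(3,0):P a6@(2,0):R
t=8: a0@(1,5):P a1@(1,0):R a2@(2,0):P a3@(3,5):R a4@(1,5):P a5@(2,0):P a6@(1,0):R

(2, 0)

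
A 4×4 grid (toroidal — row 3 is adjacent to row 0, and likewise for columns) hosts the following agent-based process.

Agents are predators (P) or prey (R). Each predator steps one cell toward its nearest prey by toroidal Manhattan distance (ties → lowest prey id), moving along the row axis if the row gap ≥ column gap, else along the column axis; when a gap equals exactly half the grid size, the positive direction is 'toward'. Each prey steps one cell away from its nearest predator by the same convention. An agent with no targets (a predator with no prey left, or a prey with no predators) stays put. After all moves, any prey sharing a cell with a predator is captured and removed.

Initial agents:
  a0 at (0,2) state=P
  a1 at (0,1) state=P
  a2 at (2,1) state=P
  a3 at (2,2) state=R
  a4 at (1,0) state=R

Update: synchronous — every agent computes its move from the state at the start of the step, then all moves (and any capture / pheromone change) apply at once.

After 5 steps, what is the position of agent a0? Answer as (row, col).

t=1: a0@(1,2):P a1@(1,1):P a2@(2,2):P a3@(2,3):R a4@(2,0):R
t=2: a0@(2,2):P a1@(2,1):P a2@(2,3):P a3@(2,0):R a4@(3,0):R
t=3: a0@(2,3):P a1@(2,0):P a2@(2,0):P a4@(0,0):R
t=4: a0@(3,3):P a1@(3,0):P a2@(3,0):P
t=5: (unchanged — steady state)

(3, 3)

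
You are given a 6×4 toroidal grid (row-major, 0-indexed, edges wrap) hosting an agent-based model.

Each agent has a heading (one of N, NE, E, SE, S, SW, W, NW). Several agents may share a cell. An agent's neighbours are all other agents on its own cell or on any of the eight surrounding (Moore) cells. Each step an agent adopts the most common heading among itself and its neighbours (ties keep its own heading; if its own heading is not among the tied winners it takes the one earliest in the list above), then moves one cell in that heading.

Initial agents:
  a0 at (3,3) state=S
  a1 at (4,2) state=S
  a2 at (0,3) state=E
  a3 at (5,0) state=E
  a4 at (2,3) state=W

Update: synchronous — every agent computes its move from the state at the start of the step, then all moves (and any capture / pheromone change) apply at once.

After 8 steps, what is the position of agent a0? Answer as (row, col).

t=1: a0@(4,3):S a1@(5,2):S a2@(0,0):E a3@(5,1):E a4@(2,2):W
t=2: a0@(5,3):S a1@(0,2):S a2@(0,1):E a3@(5,2):E a4@(2,1):W
t=3: a0@(0,3):S a1@(1,2):S a2@(0,2):E a3@(5,3):E a4@(2,0):W
t=4: a0@(1,3):S a1@(2,2):S a2@(0,3):E a3@(5,0):E a4@(2,3):W
t=5: a0@(2,3):S a1@(3,2):S a2@(0,0):E a3@(5,1):E a4@(3,3):S
t=6: a0@(3,3):S a1@(4,2):S a2@(0,1):E a3@(5,2):E a4@(4,3):S
t=7: a0@(4,3):S a1@(5,2):S a2@(0,2):E a3@(5,3):E a4@(5,3):S
t=8: a0@(5,3):S a1@(0,2):S a2@(0,3):E a3@(0,3):S a4@(0,3):S

(5, 3)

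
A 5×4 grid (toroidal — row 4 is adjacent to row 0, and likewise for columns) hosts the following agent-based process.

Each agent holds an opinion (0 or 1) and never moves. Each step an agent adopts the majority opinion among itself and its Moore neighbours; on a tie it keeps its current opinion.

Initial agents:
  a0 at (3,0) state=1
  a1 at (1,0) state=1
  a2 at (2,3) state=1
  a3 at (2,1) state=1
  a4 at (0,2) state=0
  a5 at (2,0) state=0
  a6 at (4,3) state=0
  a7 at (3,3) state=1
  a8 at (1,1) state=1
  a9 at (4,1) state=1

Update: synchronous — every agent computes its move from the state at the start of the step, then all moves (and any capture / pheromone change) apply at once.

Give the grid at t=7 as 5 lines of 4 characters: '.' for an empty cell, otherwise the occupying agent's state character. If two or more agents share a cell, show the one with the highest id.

t=1: a0@(3,0):1 a1@(1,0):1 a2@(2,3):1 a3@(2,1):1 a4@(0,2):0 a5@(2,0):1 a6@(4,3):0 a7@(3,3):1 a8@(1,1):1 a9@(4,1):1
t=2: (unchanged — steady state)

..0.
11..
11.1
1..1
.1.0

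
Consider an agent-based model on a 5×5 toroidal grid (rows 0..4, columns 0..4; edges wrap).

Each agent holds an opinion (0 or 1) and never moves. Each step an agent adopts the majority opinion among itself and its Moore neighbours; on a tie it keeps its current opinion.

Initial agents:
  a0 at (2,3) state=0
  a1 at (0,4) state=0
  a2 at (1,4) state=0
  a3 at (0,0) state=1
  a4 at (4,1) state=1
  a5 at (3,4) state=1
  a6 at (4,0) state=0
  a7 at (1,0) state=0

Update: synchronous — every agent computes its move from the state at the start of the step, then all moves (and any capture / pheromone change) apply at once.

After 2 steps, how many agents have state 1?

t=1: a0@(2,3):0 a1@(0,4):0 a2@(1,4):0 a3@(0,0):0 a4@(4,1):1 a5@(3,4):0 a6@(4,0):1 a7@(1,0):0
t=2: a0@(2,3):0 a1@(0,4):0 a2@(1,4):0 a3@(0,0):0 a4@(4,1):1 a5@(3,4):0 a6@(4,0):0 a7@(1,0):0

1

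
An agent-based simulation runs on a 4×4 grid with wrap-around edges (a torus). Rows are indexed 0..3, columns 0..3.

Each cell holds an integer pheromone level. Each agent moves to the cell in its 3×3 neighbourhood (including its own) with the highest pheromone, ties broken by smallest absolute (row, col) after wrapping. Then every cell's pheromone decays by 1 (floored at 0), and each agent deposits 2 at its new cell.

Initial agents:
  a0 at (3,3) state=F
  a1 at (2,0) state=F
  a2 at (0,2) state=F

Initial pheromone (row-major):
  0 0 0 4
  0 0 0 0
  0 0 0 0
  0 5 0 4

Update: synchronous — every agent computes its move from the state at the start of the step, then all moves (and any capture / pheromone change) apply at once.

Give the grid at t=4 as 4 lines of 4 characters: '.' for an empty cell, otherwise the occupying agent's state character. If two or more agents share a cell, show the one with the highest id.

...F
....
....
.F..

t=1: a0@(0,3) a1@(3,1) a2@(3,1) | pheromone: 0 0 0 5 / 0 0 0 0 / 0 0 0 0 / 0 8 0 3
t=2: a0@(0,3) a1@(3,1) a2@(3,1) | pheromone: 0 0 0 6 / 0 0 0 0 / 0 0 0 0 / 0 11 0 2
t=3: a0@(0,3) a1@(3,1) a2@(3,1) | pheromone: 0 0 0 7 / 0 0 0 0 / 0 0 0 0 / 0 14 0 1
t=4: a0@(0,3) a1@(3,1) a2@(3,1) | pheromone: 0 0 0 8 / 0 0 0 0 / 0 0 0 0 / 0 17 0 0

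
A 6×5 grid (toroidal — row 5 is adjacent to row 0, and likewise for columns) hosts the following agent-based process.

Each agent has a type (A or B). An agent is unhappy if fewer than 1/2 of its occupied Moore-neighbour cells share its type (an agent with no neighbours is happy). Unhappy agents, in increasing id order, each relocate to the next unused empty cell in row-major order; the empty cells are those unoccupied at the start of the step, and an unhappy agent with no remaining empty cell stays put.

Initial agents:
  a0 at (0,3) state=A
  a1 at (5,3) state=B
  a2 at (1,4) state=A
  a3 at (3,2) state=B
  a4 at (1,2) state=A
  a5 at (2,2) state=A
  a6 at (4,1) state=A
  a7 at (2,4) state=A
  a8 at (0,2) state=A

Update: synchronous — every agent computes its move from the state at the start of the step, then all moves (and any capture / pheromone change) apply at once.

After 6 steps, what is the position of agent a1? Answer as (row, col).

(1, 0)

t=1: a0@(0,3):A a1@(0,0):B a2@(1,4):A a3@(0,1):B a4@(1,2):A a5@(2,2):A a6@(0,4):A a7@(2,4):A a8@(0,2):A
t=2: a0@(0,3):A a1@(1,0):B a2@(1,4):A a3@(1,1):B a4@(1,2):A a5@(2,2):A a6@(0,4):A a7@(2,4):A a8@(0,2):A
t=3: a0@(0,3):A a1@(0,0):B a2@(1,4):A a3@(0,1):B a4@(1,2):A a5@(2,2):A a6@(0,4):A a7@(2,4):A a8@(0,2):A
t=4: a0@(0,3):A a1@(1,0):B a2@(1,4):A a3@(1,1):B a4@(1,2):A a5@(2,2):A a6@(0,4):A a7@(2,4):A a8@(0,2):A
t=5: a0@(0,3):A a1@(0,0):B a2@(1,4):A a3@(0,1):B a4@(1,2):A a5@(2,2):A a6@(0,4):A a7@(2,4):A a8@(0,2):A
t=6: a0@(0,3):A a1@(1,0):B a2@(1,4):A a3@(1,1):B a4@(1,2):A a5@(2,2):A a6@(0,4):A a7@(2,4):A a8@(0,2):A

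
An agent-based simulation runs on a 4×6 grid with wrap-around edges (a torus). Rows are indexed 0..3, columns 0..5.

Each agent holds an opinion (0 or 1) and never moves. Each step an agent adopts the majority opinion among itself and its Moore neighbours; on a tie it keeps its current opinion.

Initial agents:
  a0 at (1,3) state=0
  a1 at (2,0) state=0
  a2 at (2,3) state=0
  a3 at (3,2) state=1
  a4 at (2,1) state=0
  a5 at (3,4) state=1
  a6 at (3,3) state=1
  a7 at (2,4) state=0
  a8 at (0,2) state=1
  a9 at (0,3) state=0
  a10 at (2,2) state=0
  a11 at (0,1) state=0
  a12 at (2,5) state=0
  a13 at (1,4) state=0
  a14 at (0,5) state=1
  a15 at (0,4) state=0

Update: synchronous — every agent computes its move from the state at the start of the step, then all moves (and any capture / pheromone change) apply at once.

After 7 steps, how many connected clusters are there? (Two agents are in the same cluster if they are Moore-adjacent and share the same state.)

1

t=1: a0@(1,3):0 a1@(2,0):0 a2@(2,3):0 a3@(3,2):0 a4@(2,1):0 a5@(3,4):0 a6@(3,3):0 a7@(2,4):0 a8@(0,2):1 a9@(0,3):0 a10@(2,2):0 a11@(0,1):1 a12@(2,5):0 a13@(1,4):0 a14@(0,5):1 a15@(0,4):0
t=2: a0@(1,3):0 a1@(2,0):0 a2@(2,3):0 a3@(3,2):0 a4@(2,1):0 a5@(3,4):0 a6@(3,3):0 a7@(2,4):0 a8@(0,2):0 a9@(0,3):0 a10@(2,2):0 a11@(0,1):1 a12@(2,5):0 a13@(1,4):0 a14@(0,5):0 a15@(0,4):0
t=3: a0@(1,3):0 a1@(2,0):0 a2@(2,3):0 a3@(3,2):0 a4@(2,1):0 a5@(3,4):0 a6@(3,3):0 a7@(2,4):0 a8@(0,2):0 a9@(0,3):0 a10@(2,2):0 a11@(0,1):0 a12@(2,5):0 a13@(1,4):0 a14@(0,5):0 a15@(0,4):0
t=4: (unchanged — steady state)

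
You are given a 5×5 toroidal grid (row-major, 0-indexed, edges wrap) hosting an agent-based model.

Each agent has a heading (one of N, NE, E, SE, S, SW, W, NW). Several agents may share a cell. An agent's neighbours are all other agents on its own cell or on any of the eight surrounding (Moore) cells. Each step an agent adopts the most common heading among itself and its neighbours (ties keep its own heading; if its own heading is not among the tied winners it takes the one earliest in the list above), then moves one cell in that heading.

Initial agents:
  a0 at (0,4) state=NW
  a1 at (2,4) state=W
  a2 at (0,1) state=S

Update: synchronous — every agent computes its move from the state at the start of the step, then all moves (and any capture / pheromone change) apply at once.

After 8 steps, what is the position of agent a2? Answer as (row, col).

(3, 1)

t=1: a0@(4,3):NW a1@(2,3):W a2@(1,1):S
t=2: a0@(3,2):NW a1@(2,2):W a2@(2,1):S
t=3: a0@(2,1):NW a1@(2,1):W a2@(3,1):S
t=4: a0@(1,0):NW a1@(2,0):W a2@(4,1):S
t=5: a0@(0,4):NW a1@(2,4):W a2@(0,1):S
t=6: a0@(4,3):NW a1@(2,3):W a2@(1,1):S
t=7: a0@(3,2):NW a1@(2,2):W a2@(2,1):S
t=8: a0@(2,1):NW a1@(2,1):W a2@(3,1):S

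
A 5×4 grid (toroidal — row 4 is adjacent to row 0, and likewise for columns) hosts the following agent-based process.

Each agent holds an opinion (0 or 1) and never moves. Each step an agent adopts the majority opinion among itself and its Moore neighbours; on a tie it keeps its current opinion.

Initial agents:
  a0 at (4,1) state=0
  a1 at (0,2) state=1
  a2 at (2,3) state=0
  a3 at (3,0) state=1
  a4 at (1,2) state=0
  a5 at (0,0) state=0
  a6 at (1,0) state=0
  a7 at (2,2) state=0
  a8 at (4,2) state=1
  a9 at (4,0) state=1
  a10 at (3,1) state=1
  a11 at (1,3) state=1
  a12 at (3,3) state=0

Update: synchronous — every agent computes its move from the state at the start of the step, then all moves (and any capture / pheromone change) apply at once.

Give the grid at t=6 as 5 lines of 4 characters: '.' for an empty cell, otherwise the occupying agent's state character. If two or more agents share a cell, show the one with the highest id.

0.1.
0.00
..00
11.0
111.

t=1: a0@(4,1):1 a1@(0,2):1 a2@(2,3):0 a3@(3,0):1 a4@(1,2):0 a5@(0,0):0 a6@(1,0):0 a7@(2,2):0 a8@(4,2):1 a9@(4,0):1 a10@(3,1):1 a11@(1,3):0 a12@(3,3):0
t=2: (unchanged — steady state)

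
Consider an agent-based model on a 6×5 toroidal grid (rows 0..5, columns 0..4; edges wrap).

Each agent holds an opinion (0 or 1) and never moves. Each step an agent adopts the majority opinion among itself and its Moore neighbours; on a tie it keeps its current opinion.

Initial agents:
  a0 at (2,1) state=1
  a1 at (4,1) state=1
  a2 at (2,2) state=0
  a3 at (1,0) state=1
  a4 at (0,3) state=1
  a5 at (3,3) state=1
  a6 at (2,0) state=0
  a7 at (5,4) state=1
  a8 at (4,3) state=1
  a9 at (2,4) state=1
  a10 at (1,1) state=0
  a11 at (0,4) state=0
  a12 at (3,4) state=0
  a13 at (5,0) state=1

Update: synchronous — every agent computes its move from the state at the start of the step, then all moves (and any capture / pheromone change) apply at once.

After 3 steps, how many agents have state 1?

t=1: a0@(2,1):0 a1@(4,1):1 a2@(2,2):0 a3@(1,0):1 a4@(0,3):1 a5@(3,3):1 a6@(2,0):0 a7@(5,4):1 a8@(4,3):1 a9@(2,4):1 a10@(1,1):0 a11@(0,4):1 a12@(3,4):1 a13@(5,0):1
t=2: (unchanged — steady state)

10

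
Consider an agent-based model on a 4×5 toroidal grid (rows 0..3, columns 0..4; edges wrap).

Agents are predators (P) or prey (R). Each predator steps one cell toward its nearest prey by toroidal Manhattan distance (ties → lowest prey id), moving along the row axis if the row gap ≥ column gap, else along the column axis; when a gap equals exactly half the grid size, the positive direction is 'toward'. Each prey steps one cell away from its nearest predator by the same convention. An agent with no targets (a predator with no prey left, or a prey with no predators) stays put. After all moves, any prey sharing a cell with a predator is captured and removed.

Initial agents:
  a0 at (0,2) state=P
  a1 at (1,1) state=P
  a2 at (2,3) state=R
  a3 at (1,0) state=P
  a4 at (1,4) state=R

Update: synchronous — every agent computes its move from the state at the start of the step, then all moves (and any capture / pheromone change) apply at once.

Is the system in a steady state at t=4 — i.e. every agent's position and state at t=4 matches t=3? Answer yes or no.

yes

t=1: a0@(1,2):P a1@(1,0):P a2@(1,3):R a3@(1,4):P a4@(1,3):R
t=2: a0@(1,3):P a1@(1,4):P a3@(1,3):P
t=3: (unchanged — steady state)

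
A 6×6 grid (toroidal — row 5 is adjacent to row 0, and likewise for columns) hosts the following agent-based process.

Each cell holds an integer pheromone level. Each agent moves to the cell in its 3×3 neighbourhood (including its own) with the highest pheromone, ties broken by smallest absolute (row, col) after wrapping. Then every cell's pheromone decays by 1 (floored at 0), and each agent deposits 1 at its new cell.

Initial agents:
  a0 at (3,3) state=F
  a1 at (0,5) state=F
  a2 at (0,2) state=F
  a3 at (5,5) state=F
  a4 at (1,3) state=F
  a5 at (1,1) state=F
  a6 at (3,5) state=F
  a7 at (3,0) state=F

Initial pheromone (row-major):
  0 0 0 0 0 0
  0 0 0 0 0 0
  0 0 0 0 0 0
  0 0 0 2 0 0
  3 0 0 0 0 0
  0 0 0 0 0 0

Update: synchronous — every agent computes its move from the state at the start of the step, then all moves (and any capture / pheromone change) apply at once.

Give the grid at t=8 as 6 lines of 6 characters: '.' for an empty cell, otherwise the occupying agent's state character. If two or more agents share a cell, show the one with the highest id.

F.....
......
......
...F..
F.....
......

t=1: a0@(3,3) a1@(0,0) a2@(0,1) a3@(4,0) a4@(0,2) a5@(0,0) a6@(4,0) a7@(4,0) | pheromone: 2 1 1 0 0 0 / 0 0 0 0 0 0 / 0 0 0 0 0 0 / 0 0 0 2 0 0 / 5 0 0 0 0 0 / 0 0 0 0 0 0
t=2: a0@(3,3) a1@(0,0) a2@(0,0) a3@(4,0) a4@(0,1) a5@(0,0) a6@(4,0) a7@(4,0) | pheromone: 4 1 0 0 0 0 / 0 0 0 0 0 0 / 0 0 0 0 0 0 / 0 0 0 2 0 0 / 7 0 0 0 0 0 / 0 0 0 0 0 0
t=3: a0@(3,3) a1@(0,0) a2@(0,0) a3@(4,0) a4@(0,0) a5@(0,0) a6@(4,0) a7@(4,0) | pheromone: 7 0 0 0 0 0 / 0 0 0 0 0 0 / 0 0 0 0 0 0 / 0 0 0 2 0 0 / 9 0 0 0 0 0 / 0 0 0 0 0 0
t=4: a0@(3,3) a1@(0,0) a2@(0,0) a3@(4,0) a4@(0,0) a5@(0,0) a6@(4,0) a7@(4,0) | pheromone: 10 0 0 0 0 0 / 0 0 0 0 0 0 / 0 0 0 0 0 0 / 0 0 0 2 0 0 / 11 0 0 0 0 0 / 0 0 0 0 0 0
t=5: a0@(3,3) a1@(0,0) a2@(0,0) a3@(4,0) a4@(0,0) a5@(0,0) a6@(4,0) a7@(4,0) | pheromone: 13 0 0 0 0 0 / 0 0 0 0 0 0 / 0 0 0 0 0 0 / 0 0 0 2 0 0 / 13 0 0 0 0 0 / 0 0 0 0 0 0
t=6: a0@(3,3) a1@(0,0) a2@(0,0) a3@(4,0) a4@(0,0) a5@(0,0) a6@(4,0) a7@(4,0) | pheromone: 16 0 0 0 0 0 / 0 0 0 0 0 0 / 0 0 0 0 0 0 / 0 0 0 2 0 0 / 15 0 0 0 0 0 / 0 0 0 0 0 0
t=7: a0@(3,3) a1@(0,0) a2@(0,0) a3@(4,0) a4@(0,0) a5@(0,0) a6@(4,0) a7@(4,0) | pheromone: 19 0 0 0 0 0 / 0 0 0 0 0 0 / 0 0 0 0 0 0 / 0 0 0 2 0 0 / 17 0 0 0 0 0 / 0 0 0 0 0 0
t=8: a0@(3,3) a1@(0,0) a2@(0,0) a3@(4,0) a4@(0,0) a5@(0,0) a6@(4,0) a7@(4,0) | pheromone: 22 0 0 0 0 0 / 0 0 0 0 0 0 / 0 0 0 0 0 0 / 0 0 0 2 0 0 / 19 0 0 0 0 0 / 0 0 0 0 0 0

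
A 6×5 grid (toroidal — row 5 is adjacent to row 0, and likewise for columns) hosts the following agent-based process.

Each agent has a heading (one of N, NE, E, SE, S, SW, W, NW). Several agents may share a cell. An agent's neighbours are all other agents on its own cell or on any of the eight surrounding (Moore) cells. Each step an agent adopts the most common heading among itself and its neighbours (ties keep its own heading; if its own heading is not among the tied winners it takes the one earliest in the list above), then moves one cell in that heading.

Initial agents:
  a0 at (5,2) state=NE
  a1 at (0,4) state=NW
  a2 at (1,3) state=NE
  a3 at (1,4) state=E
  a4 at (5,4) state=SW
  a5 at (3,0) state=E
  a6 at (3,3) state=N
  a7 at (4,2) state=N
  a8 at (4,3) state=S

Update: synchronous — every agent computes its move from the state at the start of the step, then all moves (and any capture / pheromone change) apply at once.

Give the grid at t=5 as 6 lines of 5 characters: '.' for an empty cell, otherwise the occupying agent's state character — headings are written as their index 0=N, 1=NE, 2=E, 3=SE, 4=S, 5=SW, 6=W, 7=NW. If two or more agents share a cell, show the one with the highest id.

..00.
..1..
...1.
.....
..00.
..00.

t=1: a0@(4,3):NE a1@(5,3):NW a2@(0,4):NE a3@(1,0):E a4@(0,3):SW a5@(3,1):E a6@(2,3):N a7@(3,2):N a8@(3,3):N
t=2: a0@(3,3):N a1@(4,4):NE a2@(5,0):NE a3@(1,1):E a4@(1,2):SW a5@(3,2):E a6@(1,3):N a7@(2,2):N a8@(2,3):N
t=3: a0@(2,3):N a1@(3,0):NE a2@(4,1):NE a3@(1,2):E a4@(0,2):N a5@(2,2):N a6@(0,3):N a7@(1,2):N a8@(1,3):N
t=4: a0@(1,3):N a1@(2,1):NE a2@(3,2):NE a3@(0,2):N a4@(5,2):N a5@(1,2):N a6@(5,3):N a7@(0,2):N a8@(0,3):N
t=5: a0@(0,3):N a1@(1,2):NE a2@(2,3):NE a3@(5,2):N a4@(4,2):N a5@(0,2):N a6@(4,3):N a7@(5,2):N a8@(5,3):N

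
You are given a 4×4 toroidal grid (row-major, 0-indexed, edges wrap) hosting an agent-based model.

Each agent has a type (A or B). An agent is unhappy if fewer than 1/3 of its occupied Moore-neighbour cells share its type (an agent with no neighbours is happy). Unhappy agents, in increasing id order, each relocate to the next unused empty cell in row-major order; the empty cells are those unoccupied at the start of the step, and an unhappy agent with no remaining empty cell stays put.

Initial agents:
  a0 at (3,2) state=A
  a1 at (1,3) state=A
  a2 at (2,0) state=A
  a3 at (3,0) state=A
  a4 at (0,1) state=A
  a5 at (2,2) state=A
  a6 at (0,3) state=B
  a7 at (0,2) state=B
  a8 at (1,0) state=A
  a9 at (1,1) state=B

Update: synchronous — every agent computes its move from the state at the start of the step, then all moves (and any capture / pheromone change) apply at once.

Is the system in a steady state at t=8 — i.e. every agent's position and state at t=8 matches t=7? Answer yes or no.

t=1: a0@(3,2):A a1@(1,3):A a2@(2,0):A a3@(3,0):A a4@(0,1):A a5@(2,2):A a6@(0,0):B a7@(0,2):B a8@(1,0):A a9@(1,2):B
t=2: a0@(3,2):A a1@(1,3):A a2@(2,0):A a3@(3,0):A a4@(0,1):A a5@(2,2):A a6@(0,3):B a7@(1,1):B a8@(1,0):A a9@(2,1):B
t=3: a0@(3,2):A a1@(1,3):A a2@(2,0):A a3@(3,0):A a4@(0,1):A a5@(2,2):A a6@(0,0):B a7@(0,2):B a8@(1,0):A a9@(1,2):B
t=4: a0@(3,2):A a1@(1,3):A a2@(2,0):A a3@(3,0):A a4@(0,1):A a5@(2,2):A a6@(0,3):B a7@(1,1):B a8@(1,0):A a9@(2,1):B
t=5: a0@(3,2):A a1@(1,3):A a2@(2,0):A a3@(3,0):A a4@(0,1):A a5@(2,2):A a6@(0,0):B a7@(0,2):B a8@(1,0):A a9@(1,2):B
t=6: a0@(3,2):A a1@(1,3):A a2@(2,0):A a3@(3,0):A a4@(0,1):A a5@(2,2):A a6@(0,3):B a7@(1,1):B a8@(1,0):A a9@(2,1):B
t=7: a0@(3,2):A a1@(1,3):A a2@(2,0):A a3@(3,0):A a4@(0,1):A a5@(2,2):A a6@(0,0):B a7@(0,2):B a8@(1,0):A a9@(1,2):B
t=8: a0@(3,2):A a1@(1,3):A a2@(2,0):A a3@(3,0):A a4@(0,1):A a5@(2,2):A a6@(0,3):B a7@(1,1):B a8@(1,0):A a9@(2,1):B

no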